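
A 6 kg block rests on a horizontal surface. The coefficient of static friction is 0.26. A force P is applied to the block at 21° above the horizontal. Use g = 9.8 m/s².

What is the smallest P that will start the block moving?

N = m g − P sin α (the pull lifts the block).
At impending slip, P cos α = μ_s N = μ_s (m g − P sin α).
Solving: P (cos α + μ_s sin α) = μ_s m g → P = 0.26×58.8/(cos 21° + 0.26 sin 21°) = 15.3/1.027 = 14.9 N.

P ≈ 14.9 N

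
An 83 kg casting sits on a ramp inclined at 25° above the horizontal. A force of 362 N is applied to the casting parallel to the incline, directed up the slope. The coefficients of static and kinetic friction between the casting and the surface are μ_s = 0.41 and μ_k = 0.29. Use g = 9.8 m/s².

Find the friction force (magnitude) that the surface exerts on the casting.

f ≈ 18.2 N (down the incline)

Perpendicular to the surface, N = m g cos θ = 83·9.8·cos 25° = 737.2 N.
For equilibrium along the incline the friction force must supply f = m g sin θ − P = 343.8 − 362 = -18.24 N (positive meaning up-slope).
Static friction can supply at most μ_s N = 302.2 N.
Since |-18.24| ≤ 302.2 N, the casting remains in static equilibrium and friction takes exactly the required value.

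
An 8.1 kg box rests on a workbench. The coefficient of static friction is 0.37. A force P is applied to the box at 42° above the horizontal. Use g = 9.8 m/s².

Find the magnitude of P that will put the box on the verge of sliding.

P ≈ 29.6 N

N = m g − P sin α (the pull lifts the box).
At impending slip, P cos α = μ_s N = μ_s (m g − P sin α).
Solving: P (cos α + μ_s sin α) = μ_s m g → P = 0.37×79.4/(cos 42° + 0.37 sin 42°) = 29.4/0.9907 = 29.6 N.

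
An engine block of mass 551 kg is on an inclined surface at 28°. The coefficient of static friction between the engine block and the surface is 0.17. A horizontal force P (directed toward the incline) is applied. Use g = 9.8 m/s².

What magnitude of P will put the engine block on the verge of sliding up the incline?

P ≈ 4170 N

At impending motion up the slope, friction acts down-slope at its limit: f = μ_s N.
Perpendicular to the incline: N = m g cos θ + P sin θ.
Along the incline: P cos θ = m g sin θ + μ_s N = m g sin θ + μ_s (m g cos θ + P sin θ).
Solving, P (cos θ − μ_s sin θ) = m g (sin θ + μ_s cos θ), so P = 551×9.8×(sin 28° + 0.17 cos 28°)/(cos 28° − 0.17 sin 28°) = 5400×0.6196/0.8031 = 4170 N.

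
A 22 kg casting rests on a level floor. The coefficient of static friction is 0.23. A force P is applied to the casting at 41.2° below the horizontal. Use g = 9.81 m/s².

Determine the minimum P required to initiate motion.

N = m g + P sin α (the push presses the casting into the level floor).
At impending slip, P cos α = μ_s N = μ_s (m g + P sin α).
Solving: P (cos α − μ_s sin α) = μ_s m g → P = 0.23×216/(cos 41.2° − 0.23 sin 41.2°) = 49.6/0.6009 = 82.6 N.

P ≈ 82.6 N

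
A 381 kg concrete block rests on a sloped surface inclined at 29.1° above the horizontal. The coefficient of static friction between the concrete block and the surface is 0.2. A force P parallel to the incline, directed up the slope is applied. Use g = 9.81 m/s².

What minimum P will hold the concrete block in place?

P_min ≈ 1160 N

The concrete block tends to slide down (tan θ > μ_s), so at the point of impending slip friction acts up-slope at its limit: f = μ_s N.
P is parallel to the surface, so N = m g cos θ = 3270 N.
Along the incline: P + μ_s N = m g sin θ, so P = 1820 − 0.2×3270 = 1160 N.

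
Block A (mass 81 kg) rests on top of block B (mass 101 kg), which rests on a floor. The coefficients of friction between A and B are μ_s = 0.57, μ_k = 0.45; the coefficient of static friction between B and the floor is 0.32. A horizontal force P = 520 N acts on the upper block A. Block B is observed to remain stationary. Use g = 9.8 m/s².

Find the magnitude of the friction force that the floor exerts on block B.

f ≈ 357 N

The normal force B exerts on A is simply A's weight, N₁ = 793.8 N.
So the A–B interface can sustain at most μ_s N₁ = 452.5 N of static friction.
P = 520 N exceeds that limit, so A slips over B and the interface friction becomes kinetic: f₁ = μ_k N₁ = 0.45×793.8 = 357 N.
By Newton's third law B feels 357 N forward from A. With B stationary, the floor's static friction on B balances it: f₂ = 357 N (well within μ_s(m_A+m_B)g = 570.8 N).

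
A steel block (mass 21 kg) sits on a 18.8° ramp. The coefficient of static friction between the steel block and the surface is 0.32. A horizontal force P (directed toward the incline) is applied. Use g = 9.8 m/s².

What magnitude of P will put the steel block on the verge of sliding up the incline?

P ≈ 153 N

At impending motion up the slope, friction acts down-slope at its limit: f = μ_s N.
Perpendicular to the incline: N = m g cos θ + P sin θ.
Along the incline: P cos θ = m g sin θ + μ_s N = m g sin θ + μ_s (m g cos θ + P sin θ).
Solving, P (cos θ − μ_s sin θ) = m g (sin θ + μ_s cos θ), so P = 21×9.8×(sin 18.8° + 0.32 cos 18.8°)/(cos 18.8° − 0.32 sin 18.8°) = 206×0.6252/0.8435 = 153 N.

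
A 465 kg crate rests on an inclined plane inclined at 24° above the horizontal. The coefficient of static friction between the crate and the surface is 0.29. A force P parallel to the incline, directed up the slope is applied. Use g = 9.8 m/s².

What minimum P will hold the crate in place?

P_min ≈ 646 N

The crate tends to slide down (tan θ > μ_s), so at the point of impending slip friction acts up-slope at its limit: f = μ_s N.
P is parallel to the surface, so N = m g cos θ = 4160 N.
Along the incline: P + μ_s N = m g sin θ, so P = 1850 − 0.29×4160 = 646 N.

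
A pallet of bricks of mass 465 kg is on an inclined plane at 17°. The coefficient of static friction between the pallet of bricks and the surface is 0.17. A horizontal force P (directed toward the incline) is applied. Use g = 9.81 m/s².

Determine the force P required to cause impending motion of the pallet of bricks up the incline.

At impending motion up the slope, friction acts down-slope at its limit: f = μ_s N.
Perpendicular to the incline: N = m g cos θ + P sin θ.
Along the incline: P cos θ = m g sin θ + μ_s N = m g sin θ + μ_s (m g cos θ + P sin θ).
Solving, P (cos θ − μ_s sin θ) = m g (sin θ + μ_s cos θ), so P = 465×9.81×(sin 17° + 0.17 cos 17°)/(cos 17° − 0.17 sin 17°) = 4560×0.4549/0.9066 = 2290 N.

P ≈ 2290 N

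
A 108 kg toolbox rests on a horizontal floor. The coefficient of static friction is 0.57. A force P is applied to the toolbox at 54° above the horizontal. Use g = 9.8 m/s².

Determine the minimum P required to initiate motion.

P ≈ 575 N

N = m g − P sin α (the pull lifts the toolbox).
At impending slip, P cos α = μ_s N = μ_s (m g − P sin α).
Solving: P (cos α + μ_s sin α) = μ_s m g → P = 0.57×1060/(cos 54° + 0.57 sin 54°) = 603/1.049 = 575 N.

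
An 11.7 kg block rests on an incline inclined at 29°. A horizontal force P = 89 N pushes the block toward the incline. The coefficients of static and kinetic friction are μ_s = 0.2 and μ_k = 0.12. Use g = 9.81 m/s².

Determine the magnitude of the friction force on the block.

Resolve perpendicular to the incline: N = m g cos θ + P sin θ = 11.7×9.81×cos 29° + 89×sin 29° = 143.5 N.
Along the incline, the net driving force (taking up-slope positive) is P cos θ − m g sin θ = 77.84 − 55.64 = 22.2 N, so equilibrium requires friction f = -22.2 N (down-slope).
The limit of static friction is μ_s N = 28.71 N.
Since 22.2 N is within the 28.71 N limit, the block stays put and friction is exactly 22.2 N.

f ≈ 22.2 N (down the incline)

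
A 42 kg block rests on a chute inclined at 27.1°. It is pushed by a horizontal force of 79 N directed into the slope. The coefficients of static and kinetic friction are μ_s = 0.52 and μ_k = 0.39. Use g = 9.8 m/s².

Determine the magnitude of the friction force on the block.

f ≈ 117 N (up the incline)

Normal direction: N = m g cos θ + P sin θ = 402.4 N.
Along the incline, the net driving force (taking up-slope positive) is P cos θ − m g sin θ = 70.33 − 187.5 = -117.2 N, so equilibrium requires friction f = 117.2 N (up-slope).
The limit of static friction is μ_s N = 209.2 N.
Since 117.2 N is within the 209.2 N limit, the block stays put and friction is exactly 117 N.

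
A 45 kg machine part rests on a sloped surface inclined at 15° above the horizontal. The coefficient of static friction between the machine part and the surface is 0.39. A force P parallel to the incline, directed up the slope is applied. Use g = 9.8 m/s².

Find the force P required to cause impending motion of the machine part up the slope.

P ≈ 280 N

At impending motion up the slope, friction acts down-slope at its limit: f = μ_s N.
P is parallel to the surface, so N = m g cos θ = 426 N.
Along the incline: P = m g sin θ + μ_s N = 114 + 0.39×426 = 280 N.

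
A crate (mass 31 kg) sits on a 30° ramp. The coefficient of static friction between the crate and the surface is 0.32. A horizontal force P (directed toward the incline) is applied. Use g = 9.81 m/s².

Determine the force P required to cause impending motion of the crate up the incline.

At impending motion up the slope, friction acts down-slope at its limit: f = μ_s N.
Perpendicular to the incline: N = m g cos θ + P sin θ.
Along the incline: P cos θ = m g sin θ + μ_s N = m g sin θ + μ_s (m g cos θ + P sin θ).
Solving, P (cos θ − μ_s sin θ) = m g (sin θ + μ_s cos θ), so P = 31×9.81×(sin 30° + 0.32 cos 30°)/(cos 30° − 0.32 sin 30°) = 304×0.7771/0.706 = 335 N.

P ≈ 335 N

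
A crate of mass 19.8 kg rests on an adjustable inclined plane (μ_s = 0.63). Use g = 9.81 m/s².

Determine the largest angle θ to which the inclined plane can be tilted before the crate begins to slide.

At the slip threshold, m g sin θ = μ_s · m g cos θ, so tan θ = μ_s.
θ_max = arctan(0.63) = 32.2°.

θ_max ≈ 32.2°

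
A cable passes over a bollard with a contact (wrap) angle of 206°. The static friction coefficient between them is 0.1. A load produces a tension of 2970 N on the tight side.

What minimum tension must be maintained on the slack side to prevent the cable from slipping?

T_min ≈ 2070 N

Capstan equation at impending slip: T_tight/T_slack = e^{μβ}.
β = 206° = 3.595 rad; e^{μβ} = e^{0.1×3.595} = 1.433.
T_slack = T_tight / e^{μβ} = 2970 / 1.433 = 2070 N.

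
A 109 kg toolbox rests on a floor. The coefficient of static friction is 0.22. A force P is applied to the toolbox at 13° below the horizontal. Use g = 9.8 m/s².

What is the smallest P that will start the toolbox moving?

P ≈ 254 N

N = m g + P sin α (the push presses the toolbox into the floor).
At impending slip, P cos α = μ_s N = μ_s (m g + P sin α).
Solving: P (cos α − μ_s sin α) = μ_s m g → P = 0.22×1070/(cos 13° − 0.22 sin 13°) = 235/0.9249 = 254 N.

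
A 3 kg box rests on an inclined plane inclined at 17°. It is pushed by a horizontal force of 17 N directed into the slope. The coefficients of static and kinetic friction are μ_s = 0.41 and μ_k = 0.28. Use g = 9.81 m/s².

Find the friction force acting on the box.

f ≈ 7.65 N (down the incline)

The horizontal push has a component P sin θ into the surface, so N = m g cos θ + P sin θ = 28.14 + 4.97 = 33.11 N.
Along the incline, the net driving force (taking up-slope positive) is P cos θ − m g sin θ = 16.26 − 8.604 = 7.653 N, so equilibrium requires friction f = -7.653 N (down-slope).
The limit of static friction is μ_s N = 13.58 N.
|f_req| = 7.653 ≤ 13.58 N → the box is in equilibrium; friction equals the required value.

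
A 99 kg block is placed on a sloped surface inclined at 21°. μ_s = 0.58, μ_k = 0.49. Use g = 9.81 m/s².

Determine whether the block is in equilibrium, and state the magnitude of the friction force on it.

N = m g cos θ = 907 N.
Down-slope weight component: m g sin θ = 348 N.
μ_s N = 526 N.
348 ≤ 526 N, so it stays put; friction = 348 N.

f ≈ 348 N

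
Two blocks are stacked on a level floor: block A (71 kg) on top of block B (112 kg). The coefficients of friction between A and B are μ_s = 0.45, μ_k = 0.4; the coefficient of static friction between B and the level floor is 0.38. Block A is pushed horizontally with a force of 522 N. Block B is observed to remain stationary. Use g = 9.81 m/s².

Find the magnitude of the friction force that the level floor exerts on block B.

f ≈ 279 N

Normal force at the A–B interface: N₁ = m_A g = 696.5 N.
Maximum static friction on A from B: μ_s N₁ = 0.45×696.5 = 313.4 N.
Since P = 522 N > 313.4 N, A slides on B; the A–B friction is kinetic: f₁ = μ_k N₁ = 0.4×696.5 = 279 N.
By Newton's third law B feels 279 N forward from A. With B stationary, the floor's static friction on B balances it: f₂ = 279 N (well within μ_s(m_A+m_B)g = 682.2 N).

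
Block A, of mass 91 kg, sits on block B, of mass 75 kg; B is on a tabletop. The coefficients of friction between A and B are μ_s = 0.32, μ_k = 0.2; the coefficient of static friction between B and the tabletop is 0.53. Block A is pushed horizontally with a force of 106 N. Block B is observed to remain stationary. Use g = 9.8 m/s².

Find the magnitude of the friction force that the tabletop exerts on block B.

Normal force at the A–B interface: N₁ = m_A g = 891.8 N.
Maximum static friction on A from B: μ_s N₁ = 0.32×891.8 = 285.4 N.
P = 106 N is within that limit, so A and B move together (both at rest); the A–B friction is simply f₁ = P = 106 N.
B experiences an equal 106 N forward from A (third law). B is in equilibrium, so the floor supplies f₂ = 106 N of static friction (limit μ_s(m_A+m_B)g = 862.2 N, not exceeded).

f ≈ 106 N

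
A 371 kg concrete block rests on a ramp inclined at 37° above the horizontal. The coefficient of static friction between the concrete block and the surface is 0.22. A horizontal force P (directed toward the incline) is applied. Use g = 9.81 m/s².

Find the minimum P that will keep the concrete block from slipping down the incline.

P_min ≈ 1670 N

The concrete block tends to slide down (tan θ > μ_s), so at the point of impending slip friction acts up-slope at its limit: f = μ_s N.
Perpendicular to the incline: N = m g cos θ + P sin θ.
Along the incline: P cos θ + μ_s N = m g sin θ, i.e. P cos θ + μ_s (m g cos θ + P sin θ) = m g sin θ.
Solving, P (cos θ + μ_s sin θ) = m g (sin θ − μ_s cos θ), so P = 3640×0.4261/0.931 = 1670 N.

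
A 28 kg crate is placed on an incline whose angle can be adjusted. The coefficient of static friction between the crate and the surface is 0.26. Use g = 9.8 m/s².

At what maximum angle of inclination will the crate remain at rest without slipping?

θ_max ≈ 14.6°

At the slip threshold, m g sin θ = μ_s · m g cos θ, so tan θ = μ_s.
θ_max = arctan(0.26) = 14.6°.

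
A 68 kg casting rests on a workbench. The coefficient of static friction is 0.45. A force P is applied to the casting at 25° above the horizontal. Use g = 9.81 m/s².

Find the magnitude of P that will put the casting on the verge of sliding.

P ≈ 274 N

N = m g − P sin α (the pull lifts the casting).
At impending slip, P cos α = μ_s N = μ_s (m g − P sin α).
Solving: P (cos α + μ_s sin α) = μ_s m g → P = 0.45×667/(cos 25° + 0.45 sin 25°) = 300/1.096 = 274 N.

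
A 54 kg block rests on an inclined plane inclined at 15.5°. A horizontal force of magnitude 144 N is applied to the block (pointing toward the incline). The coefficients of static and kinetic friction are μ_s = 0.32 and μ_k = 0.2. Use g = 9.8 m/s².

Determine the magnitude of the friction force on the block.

f ≈ 2.66 N (up the incline)

Resolve perpendicular to the incline: N = m g cos θ + P sin θ = 54×9.8×cos 15.5° + 144×sin 15.5° = 548.4 N.
Along the incline, the net driving force (taking up-slope positive) is P cos θ − m g sin θ = 138.8 − 141.4 = -2.66 N, so equilibrium requires friction f = 2.66 N (up-slope).
The limit of static friction is μ_s N = 175.5 N.
Since 2.66 N is within the 175.5 N limit, the block stays put and friction is exactly 2.66 N.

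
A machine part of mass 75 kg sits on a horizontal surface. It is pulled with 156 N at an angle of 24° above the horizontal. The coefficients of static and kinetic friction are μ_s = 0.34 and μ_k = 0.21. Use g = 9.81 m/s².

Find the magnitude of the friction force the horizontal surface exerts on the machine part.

N = m g − P sin α = 735.8 − 156×sin 24° = 672.3 N.
Horizontally, friction must balance P cos α = 142.5 N.
The static-friction limit is μ_s N = 228.6 N.
142.5 ≤ 228.6 N → static; friction equals the required 143 N.

f ≈ 143 N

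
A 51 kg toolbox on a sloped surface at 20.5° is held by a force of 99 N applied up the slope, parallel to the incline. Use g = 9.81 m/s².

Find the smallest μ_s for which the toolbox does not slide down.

μ_s,min ≈ 0.163

N = m g cos θ = 468.6 N.
Friction must make up the shortfall along the incline: f = m g sin θ − P = 175.2 − 99 = 76.21 N.
At the threshold f = μ_s N, so μ_s,min = 76.21/468.6 = 0.163.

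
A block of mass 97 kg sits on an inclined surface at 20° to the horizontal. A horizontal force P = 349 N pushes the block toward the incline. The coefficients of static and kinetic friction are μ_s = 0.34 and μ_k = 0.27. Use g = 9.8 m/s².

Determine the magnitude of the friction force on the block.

f ≈ 2.83 N (down the incline)

Resolve perpendicular to the incline: N = m g cos θ + P sin θ = 97×9.8×cos 20° + 349×sin 20° = 1013 N.
Along the incline, the net driving force (taking up-slope positive) is P cos θ − m g sin θ = 328 − 325.1 = 2.828 N, so equilibrium requires friction f = -2.828 N (down-slope).
Maximum static friction: μ_s N = 0.34 × 1013 = 344.3 N.
Since 2.828 N is within the 344.3 N limit, the block stays put and friction is exactly 2.83 N.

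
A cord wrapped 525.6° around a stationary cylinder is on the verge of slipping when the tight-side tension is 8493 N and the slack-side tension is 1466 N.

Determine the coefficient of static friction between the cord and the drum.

μ ≈ 0.191

T₂/T₁ = e^{μβ} → μ = ln(T₂/T₁)/β.
β = 525.6° = 9.173 rad.
μ = ln(8493/1466)/9.173 = ln(5.793)/9.173 = 0.191.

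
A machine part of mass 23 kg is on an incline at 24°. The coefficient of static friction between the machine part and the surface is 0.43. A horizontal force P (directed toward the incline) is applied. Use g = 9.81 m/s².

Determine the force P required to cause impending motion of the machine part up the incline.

P ≈ 244 N

At impending motion up the slope, friction acts down-slope at its limit: f = μ_s N.
Perpendicular to the incline: N = m g cos θ + P sin θ.
Along the incline: P cos θ = m g sin θ + μ_s N = m g sin θ + μ_s (m g cos θ + P sin θ).
Solving, P (cos θ − μ_s sin θ) = m g (sin θ + μ_s cos θ), so P = 23×9.81×(sin 24° + 0.43 cos 24°)/(cos 24° − 0.43 sin 24°) = 226×0.7996/0.7386 = 244 N.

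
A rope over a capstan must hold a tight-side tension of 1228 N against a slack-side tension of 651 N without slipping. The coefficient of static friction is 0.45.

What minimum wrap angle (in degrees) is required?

T₂/T₁ = e^{μβ} → β = ln(T₂/T₁)/μ.
β = ln(1228/651)/0.45 = 0.6346/0.45 = 1.41 rad.
In degrees: β = 1.41 × 180/π = 80.8°.

β_min ≈ 80.8°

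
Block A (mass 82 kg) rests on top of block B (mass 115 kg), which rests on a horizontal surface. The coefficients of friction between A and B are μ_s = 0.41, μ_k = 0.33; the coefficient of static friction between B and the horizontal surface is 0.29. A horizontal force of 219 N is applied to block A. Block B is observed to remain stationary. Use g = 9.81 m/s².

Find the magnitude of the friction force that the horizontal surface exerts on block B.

f ≈ 219 N

Between the blocks, N₁ = m_A g = 804.4 N.
So the A–B interface can sustain at most μ_s N₁ = 329.8 N of static friction.
Since P = 219 N ≤ 329.8 N, A does not slip on B; friction on A equals P = 219 N.
By Newton's third law B feels 219 N forward from A. With B stationary, the floor's static friction on B balances it: f₂ = 219 N (well within μ_s(m_A+m_B)g = 560.4 N).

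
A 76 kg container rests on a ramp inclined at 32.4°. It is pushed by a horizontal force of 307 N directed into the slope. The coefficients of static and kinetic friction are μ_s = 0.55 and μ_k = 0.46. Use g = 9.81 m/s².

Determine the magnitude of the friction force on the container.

f ≈ 140 N (up the incline)

The horizontal push has a component P sin θ into the surface, so N = m g cos θ + P sin θ = 629.5 + 164.5 = 794 N.
Along the incline, the net driving force (taking up-slope positive) is P cos θ − m g sin θ = 259.2 − 399.5 = -140.3 N, so equilibrium requires friction f = 140.3 N (up-slope).
The limit of static friction is μ_s N = 436.7 N.
|f_req| = 140.3 ≤ 436.7 N → the container is in equilibrium; friction equals the required value.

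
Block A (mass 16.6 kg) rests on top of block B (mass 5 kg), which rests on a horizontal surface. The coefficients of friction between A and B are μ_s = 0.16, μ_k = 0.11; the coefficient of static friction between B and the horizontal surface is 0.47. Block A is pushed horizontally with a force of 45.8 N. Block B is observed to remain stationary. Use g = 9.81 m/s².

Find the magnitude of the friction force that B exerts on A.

f ≈ 17.9 N

The normal force B exerts on A is simply A's weight, N₁ = 162.8 N.
So the A–B interface can sustain at most μ_s N₁ = 26.06 N of static friction.
P = 45.8 N exceeds that limit, so A slips over B and the interface friction becomes kinetic: f₁ = μ_k N₁ = 0.11×162.8 = 17.9 N.
By Newton's third law B feels 17.9 N forward from A. With B stationary, the floor's static friction on B balances it: f₂ = 17.9 N (well within μ_s(m_A+m_B)g = 99.59 N).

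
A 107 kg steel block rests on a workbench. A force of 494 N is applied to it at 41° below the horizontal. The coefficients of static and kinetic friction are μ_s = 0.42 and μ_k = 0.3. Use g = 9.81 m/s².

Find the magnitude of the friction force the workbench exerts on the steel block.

Vertical equilibrium gives N = m g + P sin α = 1374 N.
The horizontal driving force is P cos α = 372.8 N, so equilibrium needs friction f = 372.8 N.
The static-friction limit is μ_s N = 577 N.
Since 372.8 N does not exceed the limit, the steel block stays at rest and f = 373 N.

f ≈ 373 N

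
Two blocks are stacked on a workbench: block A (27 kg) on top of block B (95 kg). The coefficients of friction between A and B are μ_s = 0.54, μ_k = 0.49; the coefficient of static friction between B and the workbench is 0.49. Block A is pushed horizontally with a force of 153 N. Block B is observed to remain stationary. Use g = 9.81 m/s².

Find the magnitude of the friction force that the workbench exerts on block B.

f ≈ 130 N

The normal force B exerts on A is simply A's weight, N₁ = 264.9 N.
So the A–B interface can sustain at most μ_s N₁ = 143 N of static friction.
P = 153 N exceeds that limit, so A slips over B and the interface friction becomes kinetic: f₁ = μ_k N₁ = 0.49×264.9 = 130 N.
By Newton's third law B feels 130 N forward from A. With B stationary, the floor's static friction on B balances it: f₂ = 130 N (well within μ_s(m_A+m_B)g = 586.4 N).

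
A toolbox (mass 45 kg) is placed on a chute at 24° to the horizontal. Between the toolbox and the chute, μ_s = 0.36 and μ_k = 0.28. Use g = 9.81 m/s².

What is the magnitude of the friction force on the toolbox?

The normal reaction is N = m g cos θ = 403.3 N.
Along the slope the weight component is m g sin θ = 179.6 N; friction must supply exactly this, acting up-slope.
The static-friction ceiling is μ_s N = 0.36 × 403.3 = 145.2 N.
Since |179.6| > 145.2 N, static friction cannot hold it; the toolbox slides down the incline and kinetic friction applies: f = μ_k N = 0.28 × 403.3 = 113 N.

f ≈ 113 N (up the incline)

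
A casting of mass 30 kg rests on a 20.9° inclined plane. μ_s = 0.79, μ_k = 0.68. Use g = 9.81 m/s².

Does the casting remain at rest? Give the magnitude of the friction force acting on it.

f ≈ 105 N

N = m g cos θ = 275 N.
Down-slope weight component: m g sin θ = 105 N.
μ_s N = 217 N.
105 ≤ 217 N, so it stays put; friction = 105 N.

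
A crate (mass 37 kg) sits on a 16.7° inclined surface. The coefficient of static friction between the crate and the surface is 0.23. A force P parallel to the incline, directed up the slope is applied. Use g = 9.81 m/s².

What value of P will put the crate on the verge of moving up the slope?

P ≈ 184 N

At impending motion up the slope, friction acts down-slope at its limit: f = μ_s N.
P is parallel to the surface, so N = m g cos θ = 348 N.
Along the incline: P = m g sin θ + μ_s N = 104 + 0.23×348 = 184 N.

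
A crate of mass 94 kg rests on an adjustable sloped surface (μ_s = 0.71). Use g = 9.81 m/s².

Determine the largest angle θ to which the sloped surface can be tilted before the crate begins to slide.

θ_max ≈ 35.4°

At the slip threshold, m g sin θ = μ_s · m g cos θ, so tan θ = μ_s.
θ_max = arctan(0.71) = 35.4°.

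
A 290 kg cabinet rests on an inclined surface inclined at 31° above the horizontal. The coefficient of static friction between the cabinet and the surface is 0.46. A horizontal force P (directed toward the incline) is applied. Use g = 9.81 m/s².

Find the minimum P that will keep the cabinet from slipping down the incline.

P_min ≈ 314 N

The cabinet tends to slide down (tan θ > μ_s), so at the point of impending slip friction acts up-slope at its limit: f = μ_s N.
Perpendicular to the incline: N = m g cos θ + P sin θ.
Along the incline: P cos θ + μ_s N = m g sin θ, i.e. P cos θ + μ_s (m g cos θ + P sin θ) = m g sin θ.
Solving, P (cos θ + μ_s sin θ) = m g (sin θ − μ_s cos θ), so P = 2840×0.1207/1.094 = 314 N.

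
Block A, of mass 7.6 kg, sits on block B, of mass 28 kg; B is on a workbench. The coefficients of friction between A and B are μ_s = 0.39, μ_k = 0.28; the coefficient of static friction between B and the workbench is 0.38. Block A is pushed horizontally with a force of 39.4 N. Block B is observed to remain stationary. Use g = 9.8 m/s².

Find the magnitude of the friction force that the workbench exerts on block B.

f ≈ 20.9 N

Normal force at the A–B interface: N₁ = m_A g = 74.48 N.
So the A–B interface can sustain at most μ_s N₁ = 29.05 N of static friction.
Since P = 39.4 N > 29.05 N, A slides on B; the A–B friction is kinetic: f₁ = μ_k N₁ = 0.28×74.48 = 20.9 N.
B experiences an equal 20.9 N forward from A (third law). B is in equilibrium, so the floor supplies f₂ = 20.9 N of static friction (limit μ_s(m_A+m_B)g = 132.6 N, not exceeded).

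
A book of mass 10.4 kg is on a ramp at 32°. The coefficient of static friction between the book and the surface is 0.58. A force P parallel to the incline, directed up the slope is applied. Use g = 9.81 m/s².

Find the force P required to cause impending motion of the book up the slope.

P ≈ 104 N

At impending motion up the slope, friction acts down-slope at its limit: f = μ_s N.
P is parallel to the surface, so N = m g cos θ = 86.5 N.
Along the incline: P = m g sin θ + μ_s N = 54.1 + 0.58×86.5 = 104 N.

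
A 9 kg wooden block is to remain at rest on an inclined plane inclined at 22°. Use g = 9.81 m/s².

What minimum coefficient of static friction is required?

At the slip threshold m g sin θ = μ_s m g cos θ, so μ_s,min = tan θ.
μ_s,min = tan 22° = 0.404.

μ_s,min ≈ 0.404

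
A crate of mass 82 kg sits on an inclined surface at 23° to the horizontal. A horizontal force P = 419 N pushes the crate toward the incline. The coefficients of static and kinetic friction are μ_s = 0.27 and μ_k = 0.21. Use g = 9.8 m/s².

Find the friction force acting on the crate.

f ≈ 71.7 N (down the incline)

Resolve perpendicular to the incline: N = m g cos θ + P sin θ = 82×9.8×cos 23° + 419×sin 23° = 903.4 N.
Parallel to the incline: P cos θ − m g sin θ = 385.7 − 314 = 71.7 N; the friction needed to balance this is 71.7 N acting down the slope.
Maximum static friction: μ_s N = 0.27 × 903.4 = 243.9 N.
|f_req| = 71.7 ≤ 243.9 N → the crate is in equilibrium; friction equals the required value.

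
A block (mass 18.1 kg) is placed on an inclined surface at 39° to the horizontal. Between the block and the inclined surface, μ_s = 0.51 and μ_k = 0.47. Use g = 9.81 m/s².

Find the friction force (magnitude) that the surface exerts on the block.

The normal reaction is N = m g cos θ = 138 N.
For equilibrium along the incline, friction must balance the weight component: f = m g sin θ = 111.7 N up the slope.
The static-friction ceiling is μ_s N = 0.51 × 138 = 70.38 N.
Since |111.7| > 70.38 N, static friction cannot hold it; the block slides down the incline and kinetic friction applies: f = μ_k N = 0.47 × 138 = 64.9 N.

f ≈ 64.9 N (up the incline)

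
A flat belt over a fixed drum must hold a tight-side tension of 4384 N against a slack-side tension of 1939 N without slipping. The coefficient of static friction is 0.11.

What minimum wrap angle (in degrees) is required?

β_min ≈ 425°

T₂/T₁ = e^{μβ} → β = ln(T₂/T₁)/μ.
β = ln(4384/1939)/0.11 = 0.8158/0.11 = 7.416 rad.
In degrees: β = 7.416 × 180/π = 425°.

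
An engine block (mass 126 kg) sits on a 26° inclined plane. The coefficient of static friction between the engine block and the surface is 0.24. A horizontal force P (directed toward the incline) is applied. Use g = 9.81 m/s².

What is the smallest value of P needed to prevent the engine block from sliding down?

P_min ≈ 274 N

The engine block tends to slide down (tan θ > μ_s), so at the point of impending slip friction acts up-slope at its limit: f = μ_s N.
Perpendicular to the incline: N = m g cos θ + P sin θ.
Along the incline: P cos θ + μ_s N = m g sin θ, i.e. P cos θ + μ_s (m g cos θ + P sin θ) = m g sin θ.
Solving, P (cos θ + μ_s sin θ) = m g (sin θ − μ_s cos θ), so P = 1240×0.2227/1.004 = 274 N.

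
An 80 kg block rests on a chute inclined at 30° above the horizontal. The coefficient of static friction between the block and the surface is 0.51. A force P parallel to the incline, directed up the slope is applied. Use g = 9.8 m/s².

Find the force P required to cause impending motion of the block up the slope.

At impending motion up the slope, friction acts down-slope at its limit: f = μ_s N.
P is parallel to the surface, so N = m g cos θ = 679 N.
Along the incline: P = m g sin θ + μ_s N = 392 + 0.51×679 = 738 N.

P ≈ 738 N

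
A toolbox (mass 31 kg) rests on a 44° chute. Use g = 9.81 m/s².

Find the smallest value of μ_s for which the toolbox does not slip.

At the slip threshold m g sin θ = μ_s m g cos θ, so μ_s,min = tan θ.
μ_s,min = tan 44° = 0.966.

μ_s,min ≈ 0.966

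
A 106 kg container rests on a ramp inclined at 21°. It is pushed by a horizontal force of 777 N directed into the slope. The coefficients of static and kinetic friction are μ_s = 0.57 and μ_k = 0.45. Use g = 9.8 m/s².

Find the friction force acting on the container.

Normal direction: N = m g cos θ + P sin θ = 1248 N.
Along the incline, the net driving force (taking up-slope positive) is P cos θ − m g sin θ = 725.4 − 372.3 = 353.1 N, so equilibrium requires friction f = -353.1 N (down-slope).
The limit of static friction is μ_s N = 711.5 N.
|f_req| = 353.1 ≤ 711.5 N → the container is in equilibrium; friction equals the required value.

f ≈ 353 N (down the incline)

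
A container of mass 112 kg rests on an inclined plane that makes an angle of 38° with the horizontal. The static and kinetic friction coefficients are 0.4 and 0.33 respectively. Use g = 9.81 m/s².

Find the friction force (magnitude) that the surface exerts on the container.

The normal reaction is N = m g cos θ = 865.8 N.
Along the slope the weight component is m g sin θ = 676.4 N; friction must supply exactly this, acting up-slope.
The static-friction ceiling is μ_s N = 0.4 × 865.8 = 346.3 N.
|676.4| exceeds 346.3 N, so the container slips down-slope; friction is kinetic, f = μ_k N = 0.33×865.8 = 286 N.

f ≈ 286 N (up the incline)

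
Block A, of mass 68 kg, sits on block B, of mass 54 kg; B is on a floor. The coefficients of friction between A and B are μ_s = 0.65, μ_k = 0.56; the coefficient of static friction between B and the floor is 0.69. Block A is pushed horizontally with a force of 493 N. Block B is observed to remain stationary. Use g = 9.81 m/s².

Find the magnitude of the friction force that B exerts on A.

Between the blocks, N₁ = m_A g = 667.1 N.
Maximum static friction on A from B: μ_s N₁ = 0.65×667.1 = 433.6 N.
Since P = 493 N > 433.6 N, A slides on B; the A–B friction is kinetic: f₁ = μ_k N₁ = 0.56×667.1 = 374 N.
B experiences an equal 374 N forward from A (third law). B is in equilibrium, so the floor supplies f₂ = 374 N of static friction (limit μ_s(m_A+m_B)g = 825.8 N, not exceeded).

f ≈ 374 N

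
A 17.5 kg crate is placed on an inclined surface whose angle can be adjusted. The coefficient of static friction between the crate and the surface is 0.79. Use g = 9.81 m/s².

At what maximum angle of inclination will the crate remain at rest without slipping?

At the slip threshold, m g sin θ = μ_s · m g cos θ, so tan θ = μ_s.
θ_max = arctan(0.79) = 38.3°.

θ_max ≈ 38.3°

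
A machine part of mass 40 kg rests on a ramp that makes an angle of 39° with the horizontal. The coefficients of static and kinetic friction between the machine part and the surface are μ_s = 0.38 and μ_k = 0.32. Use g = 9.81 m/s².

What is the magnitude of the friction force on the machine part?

f ≈ 97.6 N (up the incline)

Perpendicular to the surface, N = m g cos θ = 40·9.81·cos 39° = 305 N.
Along the slope the weight component is m g sin θ = 246.9 N; friction must supply exactly this, acting up-slope.
The static-friction ceiling is μ_s N = 0.38 × 305 = 115.9 N.
|246.9| exceeds 115.9 N, so the machine part slips down-slope; friction is kinetic, f = μ_k N = 0.32×305 = 97.6 N.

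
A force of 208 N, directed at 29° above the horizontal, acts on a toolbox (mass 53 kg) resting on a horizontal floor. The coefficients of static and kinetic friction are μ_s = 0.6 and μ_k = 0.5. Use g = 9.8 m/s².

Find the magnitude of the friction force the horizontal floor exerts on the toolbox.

N = m g − P sin α = 519.4 − 208×sin 29° = 418.6 N.
The horizontal driving force is P cos α = 181.9 N, so equilibrium needs friction f = 181.9 N.
The static-friction limit is μ_s N = 251.1 N.
Since 181.9 N does not exceed the limit, the toolbox stays at rest and f = 182 N.

f ≈ 182 N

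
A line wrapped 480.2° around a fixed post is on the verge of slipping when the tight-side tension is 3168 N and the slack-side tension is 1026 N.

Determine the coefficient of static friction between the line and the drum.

μ ≈ 0.135

T₂/T₁ = e^{μβ} → μ = ln(T₂/T₁)/β.
β = 480.2° = 8.381 rad.
μ = ln(3168/1026)/8.381 = ln(3.088)/8.381 = 0.135.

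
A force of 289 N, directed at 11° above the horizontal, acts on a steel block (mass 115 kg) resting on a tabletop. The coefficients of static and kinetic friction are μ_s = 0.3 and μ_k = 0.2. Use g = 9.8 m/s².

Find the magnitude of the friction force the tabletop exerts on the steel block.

Vertical equilibrium gives N = m g − P sin α = 1072 N.
For equilibrium, f = P cos α = 289×cos 11° = 283.7 N.
The static-friction limit is μ_s N = 321.6 N.
283.7 ≤ 321.6 N → static; friction equals the required 284 N.

f ≈ 284 N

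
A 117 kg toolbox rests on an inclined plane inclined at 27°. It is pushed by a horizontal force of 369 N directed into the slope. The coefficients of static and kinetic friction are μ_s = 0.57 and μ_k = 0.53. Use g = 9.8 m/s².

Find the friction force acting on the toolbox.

f ≈ 192 N (up the incline)

Resolve perpendicular to the incline: N = m g cos θ + P sin θ = 117×9.8×cos 27° + 369×sin 27° = 1189 N.
Along the incline, the net driving force (taking up-slope positive) is P cos θ − m g sin θ = 328.8 − 520.5 = -191.8 N, so equilibrium requires friction f = 191.8 N (up-slope).
Maximum static friction: μ_s N = 0.57 × 1189 = 677.8 N.
|f_req| = 191.8 ≤ 677.8 N → the toolbox is in equilibrium; friction equals the required value.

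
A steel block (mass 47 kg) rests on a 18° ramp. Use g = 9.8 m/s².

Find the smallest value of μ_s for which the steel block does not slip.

At the slip threshold m g sin θ = μ_s m g cos θ, so μ_s,min = tan θ.
μ_s,min = tan 18° = 0.325.

μ_s,min ≈ 0.325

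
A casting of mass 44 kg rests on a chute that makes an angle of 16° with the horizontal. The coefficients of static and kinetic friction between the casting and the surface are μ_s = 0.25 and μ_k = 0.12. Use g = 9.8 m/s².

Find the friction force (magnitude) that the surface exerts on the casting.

Perpendicular to the surface, N = m g cos θ = 44·9.8·cos 16° = 414.5 N.
Along the slope the weight component is m g sin θ = 118.9 N; friction must supply exactly this, acting up-slope.
Maximum static friction available: μ_s N = 0.25 × 414.5 = 103.6 N.
Since |118.9| > 103.6 N, static friction cannot hold it; the casting slides down the incline and kinetic friction applies: f = μ_k N = 0.12 × 414.5 = 49.7 N.

f ≈ 49.7 N (up the incline)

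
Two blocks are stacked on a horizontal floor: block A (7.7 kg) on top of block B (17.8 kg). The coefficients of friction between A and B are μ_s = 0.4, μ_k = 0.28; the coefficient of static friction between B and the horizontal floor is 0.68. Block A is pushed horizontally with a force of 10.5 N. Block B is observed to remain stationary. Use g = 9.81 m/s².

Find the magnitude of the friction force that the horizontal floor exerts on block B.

The normal force B exerts on A is simply A's weight, N₁ = 75.54 N.
Maximum static friction on A from B: μ_s N₁ = 0.4×75.54 = 30.21 N.
Since P = 10.5 N ≤ 30.21 N, A does not slip on B; friction on A equals P = 10.5 N.
B experiences an equal 10.5 N forward from A (third law). B is in equilibrium, so the floor supplies f₂ = 10.5 N of static friction (limit μ_s(m_A+m_B)g = 170.1 N, not exceeded).

f ≈ 10.5 N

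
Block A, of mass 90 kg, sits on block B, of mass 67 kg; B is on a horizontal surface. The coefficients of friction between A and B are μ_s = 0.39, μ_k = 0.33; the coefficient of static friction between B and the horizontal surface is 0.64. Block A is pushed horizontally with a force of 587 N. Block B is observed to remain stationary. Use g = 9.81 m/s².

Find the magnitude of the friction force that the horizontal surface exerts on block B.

f ≈ 291 N

The normal force B exerts on A is simply A's weight, N₁ = 882.9 N.
Maximum static friction on A from B: μ_s N₁ = 0.39×882.9 = 344.3 N.
P = 587 N exceeds that limit, so A slips over B and the interface friction becomes kinetic: f₁ = μ_k N₁ = 0.33×882.9 = 291 N.
By Newton's third law B feels 291 N forward from A. With B stationary, the floor's static friction on B balances it: f₂ = 291 N (well within μ_s(m_A+m_B)g = 985.7 N).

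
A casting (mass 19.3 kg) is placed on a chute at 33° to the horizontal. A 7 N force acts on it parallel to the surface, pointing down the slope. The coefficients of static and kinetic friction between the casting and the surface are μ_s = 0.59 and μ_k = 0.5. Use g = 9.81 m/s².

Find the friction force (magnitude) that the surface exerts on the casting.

f ≈ 79.4 N (up the incline)

Perpendicular to the surface, N = m g cos θ = 19.3·9.81·cos 33° = 158.8 N.
For equilibrium along the incline the friction force must supply f = m g sin θ + P = 103.1 + 7 = 110.1 N (positive meaning up-slope).
Static friction can supply at most μ_s N = 93.68 N.
|110.1| exceeds 93.68 N, so the casting slips down-slope; friction is kinetic, f = μ_k N = 0.5×158.8 = 79.4 N.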